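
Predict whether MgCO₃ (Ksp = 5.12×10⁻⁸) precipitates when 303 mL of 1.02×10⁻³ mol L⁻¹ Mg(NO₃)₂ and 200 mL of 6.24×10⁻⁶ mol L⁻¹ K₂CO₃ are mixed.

No

Total volume after mixing = 303 + 200 = 503 mL.
[Mg²⁺] = (1.02×10⁻³)(303)/503 = 6.14×10⁻⁴ mol L⁻¹
[CO₃²⁻] = (6.24×10⁻⁶)(200)/503 = 2.48×10⁻⁶ mol L⁻¹
Q = [Mg²⁺][CO₃²⁻] = 1.52×10⁻⁹
Q < Ksp (1.52×10⁻⁹ vs 5.12×10⁻⁸); the solution remains unsaturated and no precipitate forms.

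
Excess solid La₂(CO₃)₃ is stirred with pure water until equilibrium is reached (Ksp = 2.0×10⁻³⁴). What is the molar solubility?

La₂(CO₃)₃(s) ⇌ 2 La³⁺(aq) + 3 CO₃²⁻(aq)
Let s be the molar solubility. Then [La³⁺] = 2s and [CO₃²⁻] = 3s.
Ksp = [La³⁺]^2[CO₃²⁻]^3 = (2s)^2 · (3s)^3 = 108s^5
108s^5 = 2.0×10⁻³⁴  ⇒  s^5 = 1.9×10⁻³⁶
s = 7.1×10⁻⁸ mol L⁻¹

7.1×10⁻⁸ M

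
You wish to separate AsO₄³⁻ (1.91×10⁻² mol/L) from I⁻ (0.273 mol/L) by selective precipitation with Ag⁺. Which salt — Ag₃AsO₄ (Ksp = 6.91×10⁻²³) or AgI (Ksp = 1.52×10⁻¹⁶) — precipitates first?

AgI

A salt starts to precipitate once the ion product Q reaches its Ksp.
For Ag₃AsO₄: [Ag⁺] = (Ksp/[AsO₄³⁻])^(1/3) = 1.54×10⁻⁷ mol/L
For AgI: [Ag⁺] = (Ksp/[I⁻]) = 5.57×10⁻¹⁶ mol/L
AgI requires the lower [Ag⁺], so it precipitates first.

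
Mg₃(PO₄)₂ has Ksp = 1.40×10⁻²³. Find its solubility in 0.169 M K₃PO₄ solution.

2.63×10⁻⁸ M

Mg₃(PO₄)₂(s) ⇌ 3 Mg²⁺(aq) + 2 PO₄³⁻(aq)
PO₄³⁻ is already present at 0.169 M. If s mol/L of Mg₃(PO₄)₂ dissolves, [Mg²⁺] = 3s while [PO₄³⁻] ≈ 0.169 M.
Ksp = [Mg²⁺]^3[PO₄³⁻]^2 = (3s)^3(0.169)^2
(3s)^3 = 1.40×10⁻²³ / (0.169)^2 = 4.90×10⁻²²
s = 2.63×10⁻⁸ M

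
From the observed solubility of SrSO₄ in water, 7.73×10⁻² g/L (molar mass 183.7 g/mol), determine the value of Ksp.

Ksp = 1.77×10⁻⁷

Molar solubility s = (7.73×10⁻² g/L) / (183.7 g/mol) = 4.2079×10⁻⁴ mol/L
SrSO₄(s) ⇌ Sr²⁺(aq) + SO₄²⁻(aq)
Call the molar solubility s, so that [Sr²⁺] = s and [SO₄²⁻] = s.
Ksp = [Sr²⁺][SO₄²⁻] = s · s = s^2
Ksp = (4.2079×10⁻⁴)^2 = 1.77×10⁻⁷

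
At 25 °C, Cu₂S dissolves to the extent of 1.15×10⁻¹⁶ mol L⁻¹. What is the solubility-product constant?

Cu₂S(s) ⇌ 2 Cu⁺(aq) + S²⁻(aq)
If s mol/L of Cu₂S dissolves, [Cu⁺] = 2s and [S²⁻] = s.
Ksp = [Cu⁺]^2[S²⁻] = (2s)^2 · s = 4s^3
Ksp = 4 × (1.15×10⁻¹⁶)^3 = 6.08×10⁻⁴⁸

Ksp = 6.08×10⁻⁴⁸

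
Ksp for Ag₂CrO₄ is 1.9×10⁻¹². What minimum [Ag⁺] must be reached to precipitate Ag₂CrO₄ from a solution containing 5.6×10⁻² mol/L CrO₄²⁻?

5.8×10⁻⁶ M

The threshold for precipitation is Q = Ksp.
Ag₂CrO₄(s) ⇌ 2 Ag⁺(aq) + CrO₄²⁻(aq)
Ksp = [Ag⁺]^2[CrO₄²⁻] = [Ag⁺]^2(5.6×10⁻²)
[Ag⁺]^2 = 1.9×10⁻¹² / (5.6×10⁻²) = 3.4×10⁻¹¹
[Ag⁺] = 5.8×10⁻⁶ mol/L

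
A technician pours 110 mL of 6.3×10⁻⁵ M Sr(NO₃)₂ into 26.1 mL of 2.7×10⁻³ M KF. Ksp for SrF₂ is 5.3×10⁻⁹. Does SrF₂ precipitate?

No

The combined volume is 136.1 mL.
[Sr²⁺] = (6.3×10⁻⁵)(110)/136.1 = 5.1×10⁻⁵ M
[F⁻] = (2.7×10⁻³)(26.1)/136.1 = 5.2×10⁻⁴ M
Q = [Sr²⁺][F⁻]^2 = 1.4×10⁻¹¹
Since Q (1.4×10⁻¹¹) is less than Ksp (5.3×10⁻⁹), no SrF₂ precipitates.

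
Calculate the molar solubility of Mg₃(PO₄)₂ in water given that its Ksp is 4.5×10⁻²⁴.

8.4×10⁻⁶ M

Mg₃(PO₄)₂(s) ⇌ 3 Mg²⁺(aq) + 2 PO₄³⁻(aq)
Let s be the molar solubility. Then [Mg²⁺] = 3s and [PO₄³⁻] = 2s.
Ksp = [Mg²⁺]^3[PO₄³⁻]^2 = (3s)^3 · (2s)^2 = 108s^5
108s^5 = 4.5×10⁻²⁴  ⇒  s^5 = 4.2×10⁻²⁶
s = 8.4×10⁻⁶ mol L⁻¹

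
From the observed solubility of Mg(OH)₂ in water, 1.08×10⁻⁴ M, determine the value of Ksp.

Ksp = 5.04×10⁻¹²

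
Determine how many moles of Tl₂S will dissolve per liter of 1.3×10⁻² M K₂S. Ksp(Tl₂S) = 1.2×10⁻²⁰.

4.8×10⁻¹⁰ M

Tl₂S(s) ⇌ 2 Tl⁺(aq) + S²⁻(aq)
Let s be the solubility of Tl₂S here. The common ion gives [S²⁻] ≈ 1.3×10⁻² M, and [Tl⁺] = 2s.
Ksp = [Tl⁺]^2[S²⁻] = (2s)^2(1.3×10⁻²)
(2s)^2 = 1.2×10⁻²⁰ / (1.3×10⁻²) = 9.2×10⁻¹⁹
s = 4.8×10⁻¹⁰ M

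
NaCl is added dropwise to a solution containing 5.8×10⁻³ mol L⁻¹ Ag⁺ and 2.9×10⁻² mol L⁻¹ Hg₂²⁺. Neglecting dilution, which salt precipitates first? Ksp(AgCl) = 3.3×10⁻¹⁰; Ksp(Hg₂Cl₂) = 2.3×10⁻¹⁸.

Precipitation begins when Q = Ksp.
For AgCl: [Cl⁻] = (Ksp/[Ag⁺]) = 5.7×10⁻⁸ mol L⁻¹
For Hg₂Cl₂: [Cl⁻] = (Ksp/[Hg₂²⁺])^(1/2) = 8.9×10⁻⁹ mol L⁻¹
Hg₂Cl₂ requires the lower [Cl⁻], so it precipitates first.

Hg₂Cl₂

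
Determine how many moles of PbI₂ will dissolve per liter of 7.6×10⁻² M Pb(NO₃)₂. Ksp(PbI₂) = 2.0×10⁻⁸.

2.6×10⁻⁴ M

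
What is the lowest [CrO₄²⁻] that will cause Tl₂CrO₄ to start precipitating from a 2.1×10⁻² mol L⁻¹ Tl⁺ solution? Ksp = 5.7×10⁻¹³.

1.3×10⁻⁹ M

Precipitation of each salt begins when its ion product equals Ksp.
Tl₂CrO₄(s) ⇌ 2 Tl⁺(aq) + CrO₄²⁻(aq)
Ksp = [Tl⁺]^2[CrO₄²⁻] = [CrO₄²⁻](2.1×10⁻²)^2
[CrO₄²⁻] = 5.7×10⁻¹³ / (2.1×10⁻²)^2 = 1.3×10⁻⁹
[CrO₄²⁻] = 1.3×10⁻⁹ mol L⁻¹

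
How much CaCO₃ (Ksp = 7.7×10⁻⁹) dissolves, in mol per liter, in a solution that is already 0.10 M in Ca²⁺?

CaCO₃(s) ⇌ Ca²⁺(aq) + CO₃²⁻(aq)
Let s be the solubility of CaCO₃ here. The common ion gives [Ca²⁺] ≈ 0.10 M, and [CO₃²⁻] = s.
Ksp = [Ca²⁺][CO₃²⁻] = (0.10)s
s = 7.7×10⁻⁹ / (0.10) = 7.7×10⁻⁸
s = 7.7×10⁻⁸ M

7.7×10⁻⁸ M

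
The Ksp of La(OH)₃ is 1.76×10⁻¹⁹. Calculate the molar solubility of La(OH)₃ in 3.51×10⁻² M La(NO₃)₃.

La(OH)₃(s) ⇌ La³⁺(aq) + 3 OH⁻(aq)
Let s be the solubility of La(OH)₃ here. The common ion gives [La³⁺] ≈ 3.51×10⁻² M, and [OH⁻] = 3s.
Ksp = [La³⁺][OH⁻]^3 = (3.51×10⁻²)(3s)^3
(3s)^3 = 1.76×10⁻¹⁹ / (3.51×10⁻²) = 5.01×10⁻¹⁸
s = 5.71×10⁻⁷ M

5.71×10⁻⁷ M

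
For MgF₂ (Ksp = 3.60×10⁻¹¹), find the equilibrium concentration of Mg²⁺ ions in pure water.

MgF₂(s) ⇌ Mg²⁺(aq) + 2 F⁻(aq)
Call the molar solubility s, so that [Mg²⁺] = s and [F⁻] = 2s.
Ksp = [Mg²⁺][F⁻]^2 = s · (2s)^2 = 4s^3 = 3.60×10⁻¹¹
s = 2.08×10⁻⁴ mol L⁻¹
[Mg²⁺] = s = 2.08×10⁻⁴ mol L⁻¹

2.08×10⁻⁴ M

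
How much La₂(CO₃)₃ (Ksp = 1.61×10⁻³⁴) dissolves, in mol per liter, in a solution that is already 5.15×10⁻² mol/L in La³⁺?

1.31×10⁻¹¹ M

La₂(CO₃)₃(s) ⇌ 2 La³⁺(aq) + 3 CO₃²⁻(aq)
La³⁺ is already present at 5.15×10⁻² mol/L. If s mol/L of La₂(CO₃)₃ dissolves, [CO₃²⁻] = 3s while [La³⁺] ≈ 5.15×10⁻² mol/L.
Ksp = [La³⁺]^2[CO₃²⁻]^3 = (5.15×10⁻²)^2(3s)^3
(3s)^3 = 1.61×10⁻³⁴ / (5.15×10⁻²)^2 = 6.07×10⁻³²
s = 1.31×10⁻¹¹ mol/L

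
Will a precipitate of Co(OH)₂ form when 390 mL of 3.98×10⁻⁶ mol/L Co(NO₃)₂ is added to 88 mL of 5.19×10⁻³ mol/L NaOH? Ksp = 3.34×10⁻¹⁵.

Total volume after mixing = 390 + 88 = 478 mL.
[Co²⁺] = (3.98×10⁻⁶)(390)/478 = 3.25×10⁻⁶ mol/L
[OH⁻] = (5.19×10⁻³)(88)/478 = 9.55×10⁻⁴ mol/L
Q = [Co²⁺][OH⁻]^2 = 2.96×10⁻¹²
Because Q > Ksp (2.96×10⁻¹² vs 3.34×10⁻¹⁵), a precipitate of Co(OH)₂ forms.

Yes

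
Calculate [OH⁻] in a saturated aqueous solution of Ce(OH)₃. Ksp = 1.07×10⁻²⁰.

Ce(OH)₃(s) ⇌ Ce³⁺(aq) + 3 OH⁻(aq)
If s mol/L of Ce(OH)₃ dissolves, [Ce³⁺] = s and [OH⁻] = 3s.
Ksp = [Ce³⁺][OH⁻]^3 = s · (3s)^3 = 27s^4 = 1.07×10⁻²⁰
s = 4.46×10⁻⁶ mol L⁻¹
[OH⁻] = 3s = 1.34×10⁻⁵ mol L⁻¹

1.34×10⁻⁵ M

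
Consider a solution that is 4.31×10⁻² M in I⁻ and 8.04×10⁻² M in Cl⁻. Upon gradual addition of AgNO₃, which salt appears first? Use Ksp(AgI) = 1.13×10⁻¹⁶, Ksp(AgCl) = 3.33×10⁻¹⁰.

AgI

Precipitation of each salt begins when its ion product equals Ksp.
For AgI: [Ag⁺] = (Ksp/[I⁻]) = 2.62×10⁻¹⁵ M
For AgCl: [Ag⁺] = (Ksp/[Cl⁻]) = 4.14×10⁻⁹ M
AgI requires the lower [Ag⁺], so it precipitates first.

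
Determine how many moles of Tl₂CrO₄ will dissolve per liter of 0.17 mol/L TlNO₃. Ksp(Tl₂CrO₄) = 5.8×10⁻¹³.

2.0×10⁻¹¹ M

Tl₂CrO₄(s) ⇌ 2 Tl⁺(aq) + CrO₄²⁻(aq)
Let s be the solubility of Tl₂CrO₄ here. The common ion gives [Tl⁺] ≈ 0.17 mol/L, and [CrO₄²⁻] = s.
Ksp = [Tl⁺]^2[CrO₄²⁻] = (0.17)^2s
s = 5.8×10⁻¹³ / (0.17)^2 = 2.0×10⁻¹¹
s = 2.0×10⁻¹¹ mol/L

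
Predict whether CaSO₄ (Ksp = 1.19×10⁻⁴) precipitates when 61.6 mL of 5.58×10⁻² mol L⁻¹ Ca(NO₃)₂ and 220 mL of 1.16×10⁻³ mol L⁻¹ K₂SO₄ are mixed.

Total volume after mixing = 61.6 + 220 = 281.6 mL.
[Ca²⁺] = (5.58×10⁻²)(61.6)/281.6 = 1.22×10⁻² mol L⁻¹
[SO₄²⁻] = (1.16×10⁻³)(220)/281.6 = 9.06×10⁻⁴ mol L⁻¹
Q = [Ca²⁺][SO₄²⁻] = 1.11×10⁻⁵
Since Q (1.11×10⁻⁵) is less than Ksp (1.19×10⁻⁴), no CaSO₄ precipitates.

No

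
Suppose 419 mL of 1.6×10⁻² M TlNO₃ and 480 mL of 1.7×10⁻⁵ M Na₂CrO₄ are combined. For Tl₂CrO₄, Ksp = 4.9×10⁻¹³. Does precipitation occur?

Yes

After mixing, V = 419 mL + 480 mL = 899 mL.
[Tl⁺] = (1.6×10⁻²)(419)/899 = 7.5×10⁻³ M
[CrO₄²⁻] = (1.7×10⁻⁵)(480)/899 = 9.1×10⁻⁶ M
Q = [Tl⁺]^2[CrO₄²⁻] = 5.0×10⁻¹⁰
Because Q > Ksp (5.0×10⁻¹⁰ vs 4.9×10⁻¹³), a precipitate of Tl₂CrO₄ forms.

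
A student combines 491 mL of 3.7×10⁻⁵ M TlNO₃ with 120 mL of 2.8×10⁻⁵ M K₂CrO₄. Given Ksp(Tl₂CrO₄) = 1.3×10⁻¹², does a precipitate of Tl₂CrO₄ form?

No

The combined volume is 611 mL.
[Tl⁺] = (3.7×10⁻⁵)(491)/611 = 3.0×10⁻⁵ M
[CrO₄²⁻] = (2.8×10⁻⁵)(120)/611 = 5.5×10⁻⁶ M
Q = [Tl⁺]^2[CrO₄²⁻] = 4.9×10⁻¹⁵
Q = 4.9×10⁻¹⁵ < Ksp = 1.3×10⁻¹², so the solution is unsaturated and no precipitate forms.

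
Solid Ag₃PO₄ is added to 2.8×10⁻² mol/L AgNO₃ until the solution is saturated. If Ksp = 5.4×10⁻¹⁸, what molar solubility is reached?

Ag₃PO₄(s) ⇌ 3 Ag⁺(aq) + PO₄³⁻(aq)
With Ag⁺ already at 2.8×10⁻² mol/L and s small, take [Ag⁺] ≈ 2.8×10⁻² mol/L and [PO₄³⁻] = s.
Ksp = [Ag⁺]^3[PO₄³⁻] = (2.8×10⁻²)^3s
s = 5.4×10⁻¹⁸ / (2.8×10⁻²)^3 = 2.5×10⁻¹³
s = 2.5×10⁻¹³ mol/L

2.5×10⁻¹³ M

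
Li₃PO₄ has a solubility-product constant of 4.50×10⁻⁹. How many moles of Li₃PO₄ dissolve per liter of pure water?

3.59×10⁻³ M

Li₃PO₄(s) ⇌ 3 Li⁺(aq) + PO₄³⁻(aq)
If s mol/L of Li₃PO₄ dissolves, [Li⁺] = 3s and [PO₄³⁻] = s.
Ksp = [Li⁺]^3[PO₄³⁻] = (3s)^3 · s = 27s^4
27s^4 = 4.50×10⁻⁹  ⇒  s^4 = 1.67×10⁻¹⁰
Taking the 4th root, s = 3.59×10⁻³ mol/L.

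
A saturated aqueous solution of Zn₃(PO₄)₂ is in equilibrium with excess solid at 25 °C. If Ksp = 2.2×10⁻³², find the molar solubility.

Zn₃(PO₄)₂(s) ⇌ 3 Zn²⁺(aq) + 2 PO₄³⁻(aq)
Let s be the molar solubility. Then [Zn²⁺] = 3s and [PO₄³⁻] = 2s.
Ksp = [Zn²⁺]^3[PO₄³⁻]^2 = (3s)^3 · (2s)^2 = 108s^5
108s^5 = 2.2×10⁻³²  ⇒  s^5 = 2.0×10⁻³⁴
s = 1.8×10⁻⁷ M

1.8×10⁻⁷ M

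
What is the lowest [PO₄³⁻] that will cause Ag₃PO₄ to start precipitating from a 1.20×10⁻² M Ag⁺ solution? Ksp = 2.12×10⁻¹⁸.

Each salt precipitates once Q = Ksp for that salt.
Ag₃PO₄(s) ⇌ 3 Ag⁺(aq) + PO₄³⁻(aq)
Ksp = [Ag⁺]^3[PO₄³⁻] = [PO₄³⁻](1.20×10⁻²)^3
[PO₄³⁻] = 2.12×10⁻¹⁸ / (1.20×10⁻²)^3 = 1.23×10⁻¹²
[PO₄³⁻] = 1.23×10⁻¹² M

1.23×10⁻¹² M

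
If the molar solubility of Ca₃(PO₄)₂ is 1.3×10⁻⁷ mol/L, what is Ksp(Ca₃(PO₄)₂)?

Ca₃(PO₄)₂(s) ⇌ 3 Ca²⁺(aq) + 2 PO₄³⁻(aq)
For each mole of Ca₃(PO₄)₂ that dissolves per liter, [Ca²⁺] = 3s and [PO₄³⁻] = 2s; let s denote this solubility.
Ksp = [Ca²⁺]^3[PO₄³⁻]^2 = (3s)^3 · (2s)^2 = 108s^5
Ksp = 108 × (1.3×10⁻⁷)^5 = 4.0×10⁻³³

Ksp = 4.0×10⁻³³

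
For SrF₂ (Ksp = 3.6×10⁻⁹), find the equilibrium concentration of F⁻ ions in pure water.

SrF₂(s) ⇌ Sr²⁺(aq) + 2 F⁻(aq)
Call the molar solubility s, so that [Sr²⁺] = s and [F⁻] = 2s.
Ksp = [Sr²⁺][F⁻]^2 = s · (2s)^2 = 4s^3 = 3.6×10⁻⁹
s = 9.7×10⁻⁴ M
[F⁻] = 2s = 1.9×10⁻³ M

1.9×10⁻³ M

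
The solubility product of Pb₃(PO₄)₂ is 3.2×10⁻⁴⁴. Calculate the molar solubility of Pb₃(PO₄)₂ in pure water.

7.8×10⁻¹⁰ M

Pb₃(PO₄)₂(s) ⇌ 3 Pb²⁺(aq) + 2 PO₄³⁻(aq)
Call the molar solubility s, so that [Pb²⁺] = 3s and [PO₄³⁻] = 2s.
Ksp = [Pb²⁺]^3[PO₄³⁻]^2 = (3s)^3 · (2s)^2 = 108s^5
108s^5 = 3.2×10⁻⁴⁴  ⇒  s^5 = 3.0×10⁻⁴⁶
s = 7.8×10⁻¹⁰ mol/L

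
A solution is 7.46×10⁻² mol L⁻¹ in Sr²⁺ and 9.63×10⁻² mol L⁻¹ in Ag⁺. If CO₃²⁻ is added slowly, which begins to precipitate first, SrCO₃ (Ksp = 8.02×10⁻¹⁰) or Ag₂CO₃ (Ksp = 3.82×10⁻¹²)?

Each salt precipitates once Q = Ksp for that salt.
For SrCO₃: [CO₃²⁻] = (Ksp/[Sr²⁺]) = 1.08×10⁻⁸ mol L⁻¹
For Ag₂CO₃: [CO₃²⁻] = (Ksp/[Ag⁺]^2) = 4.12×10⁻¹⁰ mol L⁻¹
Ag₂CO₃ requires the lower [CO₃²⁻], so it precipitates first.

Ag₂CO₃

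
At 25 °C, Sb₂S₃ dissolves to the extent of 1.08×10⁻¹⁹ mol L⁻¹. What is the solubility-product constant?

Sb₂S₃(s) ⇌ 2 Sb³⁺(aq) + 3 S²⁻(aq)
If s mol/L of Sb₂S₃ dissolves, [Sb³⁺] = 2s and [S²⁻] = 3s.
Ksp = [Sb³⁺]^2[S²⁻]^3 = (2s)^2 · (3s)^3 = 108s^5
Ksp = 108 × (1.08×10⁻¹⁹)^5 = 1.59×10⁻⁹³

Ksp = 1.59×10⁻⁹³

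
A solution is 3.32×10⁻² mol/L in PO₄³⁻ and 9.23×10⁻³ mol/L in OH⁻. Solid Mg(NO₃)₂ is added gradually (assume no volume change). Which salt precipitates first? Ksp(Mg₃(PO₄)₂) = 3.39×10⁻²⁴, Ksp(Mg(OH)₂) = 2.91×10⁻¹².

Precipitation begins when Q = Ksp.
For Mg₃(PO₄)₂: [Mg²⁺] = (Ksp/[PO₄³⁻]^2)^(1/3) = 1.45×10⁻⁷ mol/L
For Mg(OH)₂: [Mg²⁺] = (Ksp/[OH⁻]^2) = 3.42×10⁻⁸ mol/L
Since Mg(OH)₂ needs less Mg²⁺ to reach saturation, it precipitates first.

Mg(OH)₂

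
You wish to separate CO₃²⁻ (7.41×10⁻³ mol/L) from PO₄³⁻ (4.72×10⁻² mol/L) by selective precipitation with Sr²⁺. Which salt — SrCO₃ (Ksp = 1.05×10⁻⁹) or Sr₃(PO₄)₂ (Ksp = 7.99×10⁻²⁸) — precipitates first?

Sr₃(PO₄)₂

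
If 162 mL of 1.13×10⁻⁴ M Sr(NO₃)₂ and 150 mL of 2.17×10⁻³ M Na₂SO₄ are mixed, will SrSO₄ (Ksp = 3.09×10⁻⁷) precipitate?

Total volume after mixing = 162 + 150 = 312 mL.
[Sr²⁺] = (1.13×10⁻⁴)(162)/312 = 5.87×10⁻⁵ M
[SO₄²⁻] = (2.17×10⁻³)(150)/312 = 1.04×10⁻³ M
Q = [Sr²⁺][SO₄²⁻] = 6.12×10⁻⁸
Q < Ksp (6.12×10⁻⁸ vs 3.09×10⁻⁷); the solution remains unsaturated and no precipitate forms.

No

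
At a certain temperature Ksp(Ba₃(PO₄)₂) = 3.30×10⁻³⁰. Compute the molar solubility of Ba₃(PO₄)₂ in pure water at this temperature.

Ba₃(PO₄)₂(s) ⇌ 3 Ba²⁺(aq) + 2 PO₄³⁻(aq)
Let s be the molar solubility. Then [Ba²⁺] = 3s and [PO₄³⁻] = 2s.
Ksp = [Ba²⁺]^3[PO₄³⁻]^2 = (3s)^3 · (2s)^2 = 108s^5
108s^5 = 3.30×10⁻³⁰  ⇒  s^5 = 3.06×10⁻³²
s = (3.06×10⁻³²)^(1/5) = 4.98×10⁻⁷ mol/L

4.98×10⁻⁷ M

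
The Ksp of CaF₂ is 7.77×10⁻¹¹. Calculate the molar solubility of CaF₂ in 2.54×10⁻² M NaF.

CaF₂(s) ⇌ Ca²⁺(aq) + 2 F⁻(aq)
F⁻ is already present at 2.54×10⁻² M. If s mol/L of CaF₂ dissolves, [Ca²⁺] = s while [F⁻] ≈ 2.54×10⁻² M.
Ksp = [Ca²⁺][F⁻]^2 = s(2.54×10⁻²)^2
s = 7.77×10⁻¹¹ / (2.54×10⁻²)^2 = 1.20×10⁻⁷
s = 1.20×10⁻⁷ M

1.20×10⁻⁷ M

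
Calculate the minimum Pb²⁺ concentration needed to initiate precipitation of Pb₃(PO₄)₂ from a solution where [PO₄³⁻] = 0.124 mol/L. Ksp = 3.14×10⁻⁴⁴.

1.27×10⁻¹⁴ M

A salt starts to precipitate once the ion product Q reaches its Ksp.
Pb₃(PO₄)₂(s) ⇌ 3 Pb²⁺(aq) + 2 PO₄³⁻(aq)
Ksp = [Pb²⁺]^3[PO₄³⁻]^2 = [Pb²⁺]^3(0.124)^2
[Pb²⁺]^3 = 3.14×10⁻⁴⁴ / (0.124)^2 = 2.04×10⁻⁴²
[Pb²⁺] = 1.27×10⁻¹⁴ mol/L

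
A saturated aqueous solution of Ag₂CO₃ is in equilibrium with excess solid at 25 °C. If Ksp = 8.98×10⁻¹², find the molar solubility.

Ag₂CO₃(s) ⇌ 2 Ag⁺(aq) + CO₃²⁻(aq)
Let s be the molar solubility. Then [Ag⁺] = 2s and [CO₃²⁻] = s.
Ksp = [Ag⁺]^2[CO₃²⁻] = (2s)^2 · s = 4s^3
4s^3 = 8.98×10⁻¹²  ⇒  s^3 = 2.25×10⁻¹²
s = (2.25×10⁻¹²)^(1/3) = 1.31×10⁻⁴ M

1.31×10⁻⁴ M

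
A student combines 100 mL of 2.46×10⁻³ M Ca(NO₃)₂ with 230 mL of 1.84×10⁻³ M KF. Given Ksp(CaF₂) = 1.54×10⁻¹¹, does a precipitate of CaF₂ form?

The combined volume is 330 mL.
[Ca²⁺] = (2.46×10⁻³)(100)/330 = 7.45×10⁻⁴ M
[F⁻] = (1.84×10⁻³)(230)/330 = 1.28×10⁻³ M
Q = [Ca²⁺][F⁻]^2 = 1.23×10⁻⁹
Since Q (1.23×10⁻⁹) exceeds Ksp (1.54×10⁻¹¹), CaF₂ will precipitate.

Yes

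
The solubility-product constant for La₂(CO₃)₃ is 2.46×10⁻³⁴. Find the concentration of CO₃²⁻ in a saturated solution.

La₂(CO₃)₃(s) ⇌ 2 La³⁺(aq) + 3 CO₃²⁻(aq)
For each mole of La₂(CO₃)₃ that dissolves per liter, [La³⁺] = 2s and [CO₃²⁻] = 3s; let s denote this solubility.
Ksp = [La³⁺]^2[CO₃²⁻]^3 = (2s)^2 · (3s)^3 = 108s^5 = 2.46×10⁻³⁴
s = 7.44×10⁻⁸ mol/L
[CO₃²⁻] = 3s = 2.23×10⁻⁷ mol/L

2.23×10⁻⁷ M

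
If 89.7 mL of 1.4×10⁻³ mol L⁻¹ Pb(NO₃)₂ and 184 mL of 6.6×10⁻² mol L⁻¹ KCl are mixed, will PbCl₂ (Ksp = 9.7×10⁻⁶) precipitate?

Total volume after mixing = 89.7 + 184 = 273.7 mL.
[Pb²⁺] = (1.4×10⁻³)(89.7)/273.7 = 4.6×10⁻⁴ mol L⁻¹
[Cl⁻] = (6.6×10⁻²)(184)/273.7 = 4.4×10⁻² mol L⁻¹
Q = [Pb²⁺][Cl⁻]^2 = 9.0×10⁻⁷
Q < Ksp (9.0×10⁻⁷ vs 9.7×10⁻⁶); the solution remains unsaturated and no precipitate forms.

No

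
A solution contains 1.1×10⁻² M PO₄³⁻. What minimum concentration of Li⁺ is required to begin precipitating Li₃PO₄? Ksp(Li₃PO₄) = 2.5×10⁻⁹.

6.1×10⁻³ M

Precipitation of each salt begins when its ion product equals Ksp.
Li₃PO₄(s) ⇌ 3 Li⁺(aq) + PO₄³⁻(aq)
Ksp = [Li⁺]^3[PO₄³⁻] = [Li⁺]^3(1.1×10⁻²)
[Li⁺]^3 = 2.5×10⁻⁹ / (1.1×10⁻²) = 2.3×10⁻⁷
[Li⁺] = 6.1×10⁻³ M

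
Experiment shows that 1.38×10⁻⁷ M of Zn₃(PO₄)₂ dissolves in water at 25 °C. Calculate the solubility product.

Zn₃(PO₄)₂(s) ⇌ 3 Zn²⁺(aq) + 2 PO₄³⁻(aq)
With molar solubility s: [Zn²⁺] = 3s, [PO₄³⁻] = 2s.
Ksp = [Zn²⁺]^3[PO₄³⁻]^2 = (3s)^3 · (2s)^2 = 108s^5
Ksp = 108 × (1.38×10⁻⁷)^5 = 5.41×10⁻³³

Ksp = 5.41×10⁻³³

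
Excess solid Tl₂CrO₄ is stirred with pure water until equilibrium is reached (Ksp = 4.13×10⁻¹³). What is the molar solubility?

Tl₂CrO₄(s) ⇌ 2 Tl⁺(aq) + CrO₄²⁻(aq)
Let s be the molar solubility. Then [Tl⁺] = 2s and [CrO₄²⁻] = s.
Ksp = [Tl⁺]^2[CrO₄²⁻] = (2s)^2 · s = 4s^3
4s^3 = 4.13×10⁻¹³  ⇒  s^3 = 1.03×10⁻¹³
Taking the 3rd root, s = 4.69×10⁻⁵ mol/L.

4.69×10⁻⁵ M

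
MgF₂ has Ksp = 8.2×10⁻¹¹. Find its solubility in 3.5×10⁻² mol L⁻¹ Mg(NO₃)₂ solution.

MgF₂(s) ⇌ Mg²⁺(aq) + 2 F⁻(aq)
The solution already contains Mg²⁺ at 3.5×10⁻² mol L⁻¹. Let s be the molar solubility of MgF₂.
[Mg²⁺] ≈ 3.5×10⁻² mol L⁻¹ (common ion dominates); [F⁻] = 2s.
Ksp = [Mg²⁺][F⁻]^2 = (3.5×10⁻²)(2s)^2
(2s)^2 = 8.2×10⁻¹¹ / (3.5×10⁻²) = 2.3×10⁻⁹
s = 2.4×10⁻⁵ mol L⁻¹

2.4×10⁻⁵ M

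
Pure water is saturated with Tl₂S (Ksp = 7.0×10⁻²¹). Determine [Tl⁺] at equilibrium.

2.4×10⁻⁷ M

Tl₂S(s) ⇌ 2 Tl⁺(aq) + S²⁻(aq)
Call the molar solubility s, so that [Tl⁺] = 2s and [S²⁻] = s.
Ksp = [Tl⁺]^2[S²⁻] = (2s)^2 · s = 4s^3 = 7.0×10⁻²¹
s = 1.2×10⁻⁷ mol/L
[Tl⁺] = 2s = 2.4×10⁻⁷ mol/L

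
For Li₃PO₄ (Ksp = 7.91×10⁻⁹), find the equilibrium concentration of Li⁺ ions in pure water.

1.24×10⁻² M

Li₃PO₄(s) ⇌ 3 Li⁺(aq) + PO₄³⁻(aq)
Let s be the molar solubility. Then [Li⁺] = 3s and [PO₄³⁻] = s.
Ksp = [Li⁺]^3[PO₄³⁻] = (3s)^3 · s = 27s^4 = 7.91×10⁻⁹
s = 4.14×10⁻³ M
[Li⁺] = 3s = 1.24×10⁻² M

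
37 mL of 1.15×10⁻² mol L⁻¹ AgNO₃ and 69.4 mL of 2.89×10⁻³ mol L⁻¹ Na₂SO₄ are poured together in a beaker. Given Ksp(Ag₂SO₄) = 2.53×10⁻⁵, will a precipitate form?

The combined volume is 106.4 mL.
[Ag⁺] = (1.15×10⁻²)(37)/106.4 = 4.00×10⁻³ mol L⁻¹
[SO₄²⁻] = (2.89×10⁻³)(69.4)/106.4 = 1.89×10⁻³ mol L⁻¹
Q = [Ag⁺]^2[SO₄²⁻] = 3.01×10⁻⁸
Q < Ksp (3.01×10⁻⁸ vs 2.53×10⁻⁵); the solution remains unsaturated and no precipitate forms.

No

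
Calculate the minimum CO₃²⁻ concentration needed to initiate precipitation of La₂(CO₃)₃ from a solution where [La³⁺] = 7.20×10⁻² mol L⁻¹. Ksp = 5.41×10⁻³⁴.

4.71×10⁻¹¹ M

Precipitation begins when Q = Ksp.
La₂(CO₃)₃(s) ⇌ 2 La³⁺(aq) + 3 CO₃²⁻(aq)
Ksp = [La³⁺]^2[CO₃²⁻]^3 = [CO₃²⁻]^3(7.20×10⁻²)^2
[CO₃²⁻]^3 = 5.41×10⁻³⁴ / (7.20×10⁻²)^2 = 1.04×10⁻³¹
[CO₃²⁻] = 4.71×10⁻¹¹ mol L⁻¹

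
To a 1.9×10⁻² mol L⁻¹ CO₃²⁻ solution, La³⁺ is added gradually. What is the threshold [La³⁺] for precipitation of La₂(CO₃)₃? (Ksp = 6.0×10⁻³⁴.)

Each salt precipitates once Q = Ksp for that salt.
La₂(CO₃)₃(s) ⇌ 2 La³⁺(aq) + 3 CO₃²⁻(aq)
Ksp = [La³⁺]^2[CO₃²⁻]^3 = [La³⁺]^2(1.9×10⁻²)^3
[La³⁺]^2 = 6.0×10⁻³⁴ / (1.9×10⁻²)^3 = 8.7×10⁻²⁹
[La³⁺] = 9.4×10⁻¹⁵ mol L⁻¹

9.4×10⁻¹⁵ M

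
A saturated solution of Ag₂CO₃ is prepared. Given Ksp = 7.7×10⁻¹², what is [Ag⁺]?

2.5×10⁻⁴ M

Ag₂CO₃(s) ⇌ 2 Ag⁺(aq) + CO₃²⁻(aq)
Call the molar solubility s, so that [Ag⁺] = 2s and [CO₃²⁻] = s.
Ksp = [Ag⁺]^2[CO₃²⁻] = (2s)^2 · s = 4s^3 = 7.7×10⁻¹²
s = 1.2×10⁻⁴ M
[Ag⁺] = 2s = 2.5×10⁻⁴ M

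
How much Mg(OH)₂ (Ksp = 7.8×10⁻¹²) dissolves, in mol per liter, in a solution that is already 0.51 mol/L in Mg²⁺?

2.0×10⁻⁶ M

Mg(OH)₂(s) ⇌ Mg²⁺(aq) + 2 OH⁻(aq)
The solution already contains Mg²⁺ at 0.51 mol/L. Let s be the molar solubility of Mg(OH)₂.
[Mg²⁺] ≈ 0.51 mol/L (common ion dominates); [OH⁻] = 2s.
Ksp = [Mg²⁺][OH⁻]^2 = (0.51)(2s)^2
(2s)^2 = 7.8×10⁻¹² / (0.51) = 1.5×10⁻¹¹
s = 2.0×10⁻⁶ mol/L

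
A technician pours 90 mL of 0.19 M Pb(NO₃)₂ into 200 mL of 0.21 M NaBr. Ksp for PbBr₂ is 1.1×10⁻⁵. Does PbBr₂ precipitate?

Yes

Total volume after mixing = 90 + 200 = 290 mL.
[Pb²⁺] = (0.19)(90)/290 = 5.9×10⁻² M
[Br⁻] = (0.21)(200)/290 = 0.14 M
Q = [Pb²⁺][Br⁻]^2 = 1.2×10⁻³
Q = 1.2×10⁻³ > Ksp = 1.1×10⁻⁵, so the solution is supersaturated and PbBr₂ precipitates.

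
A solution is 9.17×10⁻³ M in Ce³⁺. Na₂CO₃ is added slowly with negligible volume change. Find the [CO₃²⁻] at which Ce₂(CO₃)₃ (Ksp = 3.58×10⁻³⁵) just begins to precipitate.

Each salt precipitates once Q = Ksp for that salt.
Ce₂(CO₃)₃(s) ⇌ 2 Ce³⁺(aq) + 3 CO₃²⁻(aq)
Ksp = [Ce³⁺]^2[CO₃²⁻]^3 = [CO₃²⁻]^3(9.17×10⁻³)^2
[CO₃²⁻]^3 = 3.58×10⁻³⁵ / (9.17×10⁻³)^2 = 4.26×10⁻³¹
[CO₃²⁻] = 7.52×10⁻¹¹ M

7.52×10⁻¹¹ M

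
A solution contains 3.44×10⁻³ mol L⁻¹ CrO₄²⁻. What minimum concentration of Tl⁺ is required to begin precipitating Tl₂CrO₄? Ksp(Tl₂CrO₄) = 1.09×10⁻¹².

1.78×10⁻⁵ M

A salt starts to precipitate once the ion product Q reaches its Ksp.
Tl₂CrO₄(s) ⇌ 2 Tl⁺(aq) + CrO₄²⁻(aq)
Ksp = [Tl⁺]^2[CrO₄²⁻] = [Tl⁺]^2(3.44×10⁻³)
[Tl⁺]^2 = 1.09×10⁻¹² / (3.44×10⁻³) = 3.17×10⁻¹⁰
[Tl⁺] = 1.78×10⁻⁵ mol L⁻¹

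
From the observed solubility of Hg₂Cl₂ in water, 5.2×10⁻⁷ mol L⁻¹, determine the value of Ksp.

Hg₂Cl₂(s) ⇌ Hg₂²⁺(aq) + 2 Cl⁻(aq)
Call the molar solubility s, so that [Hg₂²⁺] = s and [Cl⁻] = 2s.
Ksp = [Hg₂²⁺][Cl⁻]^2 = s · (2s)^2 = 4s^3
Ksp = 4 × (5.2×10⁻⁷)^3 = 5.6×10⁻¹⁹

Ksp = 5.6×10⁻¹⁹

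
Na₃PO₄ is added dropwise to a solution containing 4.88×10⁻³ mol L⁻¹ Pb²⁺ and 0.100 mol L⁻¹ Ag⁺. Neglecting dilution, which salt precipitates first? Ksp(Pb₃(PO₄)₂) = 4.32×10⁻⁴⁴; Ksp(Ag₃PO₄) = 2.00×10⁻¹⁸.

Pb₃(PO₄)₂

Precipitation of each salt begins when its ion product equals Ksp.
For Pb₃(PO₄)₂: [PO₄³⁻] = (Ksp/[Pb²⁺]^3)^(1/2) = 6.10×10⁻¹⁹ mol L⁻¹
For Ag₃PO₄: [PO₄³⁻] = (Ksp/[Ag⁺]^3) = 2.00×10⁻¹⁵ mol L⁻¹
The smaller threshold [PO₄³⁻] is reached first, so Pb₃(PO₄)₂ precipitates first.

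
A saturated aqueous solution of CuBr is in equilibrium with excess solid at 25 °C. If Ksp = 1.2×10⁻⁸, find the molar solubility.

1.1×10⁻⁴ M

CuBr(s) ⇌ Cu⁺(aq) + Br⁻(aq)
If s mol/L of CuBr dissolves, [Cu⁺] = s and [Br⁻] = s.
Ksp = [Cu⁺][Br⁻] = s · s = s^2
s^2 = 1.2×10⁻⁸
Taking the 2nd root, s = 1.1×10⁻⁴ M.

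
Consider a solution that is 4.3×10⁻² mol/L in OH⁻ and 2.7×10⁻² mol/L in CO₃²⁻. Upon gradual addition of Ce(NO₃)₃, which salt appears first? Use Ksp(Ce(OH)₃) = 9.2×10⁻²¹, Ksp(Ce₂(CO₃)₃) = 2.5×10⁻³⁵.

Precipitation begins when Q = Ksp.
For Ce(OH)₃: [Ce³⁺] = (Ksp/[OH⁻]^3) = 1.2×10⁻¹⁶ mol/L
For Ce₂(CO₃)₃: [Ce³⁺] = (Ksp/[CO₃²⁻]^3)^(1/2) = 1.1×10⁻¹⁵ mol/L
Ce(OH)₃ requires the lower [Ce³⁺], so it precipitates first.

Ce(OH)₃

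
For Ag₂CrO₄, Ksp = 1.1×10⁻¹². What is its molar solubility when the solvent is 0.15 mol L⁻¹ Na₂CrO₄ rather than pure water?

1.4×10⁻⁶ M

Ag₂CrO₄(s) ⇌ 2 Ag⁺(aq) + CrO₄²⁻(aq)
The solution already contains CrO₄²⁻ at 0.15 mol L⁻¹. Let s be the molar solubility of Ag₂CrO₄.
[CrO₄²⁻] ≈ 0.15 mol L⁻¹ (common ion dominates); [Ag⁺] = 2s.
Ksp = [Ag⁺]^2[CrO₄²⁻] = (2s)^2(0.15)
(2s)^2 = 1.1×10⁻¹² / (0.15) = 7.3×10⁻¹²
s = 1.4×10⁻⁶ mol L⁻¹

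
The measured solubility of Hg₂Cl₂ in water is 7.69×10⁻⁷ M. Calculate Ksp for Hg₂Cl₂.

Ksp = 1.82×10⁻¹⁸

Hg₂Cl₂(s) ⇌ Hg₂²⁺(aq) + 2 Cl⁻(aq)
Let s be the molar solubility. Then [Hg₂²⁺] = s and [Cl⁻] = 2s.
Ksp = [Hg₂²⁺][Cl⁻]^2 = s · (2s)^2 = 4s^3
Ksp = 4 × (7.69×10⁻⁷)^3 = 1.82×10⁻¹⁸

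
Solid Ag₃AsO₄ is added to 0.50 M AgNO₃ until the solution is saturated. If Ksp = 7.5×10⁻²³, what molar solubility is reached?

6.0×10⁻²² M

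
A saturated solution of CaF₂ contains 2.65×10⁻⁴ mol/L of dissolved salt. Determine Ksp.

CaF₂(s) ⇌ Ca²⁺(aq) + 2 F⁻(aq)
Let s be the molar solubility. Then [Ca²⁺] = s and [F⁻] = 2s.
Ksp = [Ca²⁺][F⁻]^2 = s · (2s)^2 = 4s^3
Ksp = 4 × (2.65×10⁻⁴)^3 = 7.44×10⁻¹¹

Ksp = 7.44×10⁻¹¹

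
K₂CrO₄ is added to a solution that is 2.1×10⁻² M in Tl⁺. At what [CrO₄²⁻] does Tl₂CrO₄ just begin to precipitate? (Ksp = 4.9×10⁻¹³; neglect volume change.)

The threshold for precipitation is Q = Ksp.
Tl₂CrO₄(s) ⇌ 2 Tl⁺(aq) + CrO₄²⁻(aq)
Ksp = [Tl⁺]^2[CrO₄²⁻] = [CrO₄²⁻](2.1×10⁻²)^2
[CrO₄²⁻] = 4.9×10⁻¹³ / (2.1×10⁻²)^2 = 1.1×10⁻⁹
[CrO₄²⁻] = 1.1×10⁻⁹ M

1.1×10⁻⁹ M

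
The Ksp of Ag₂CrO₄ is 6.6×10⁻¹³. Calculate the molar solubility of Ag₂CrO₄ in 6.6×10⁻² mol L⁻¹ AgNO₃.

Ag₂CrO₄(s) ⇌ 2 Ag⁺(aq) + CrO₄²⁻(aq)
The solution already contains Ag⁺ at 6.6×10⁻² mol L⁻¹. Let s be the molar solubility of Ag₂CrO₄.
[Ag⁺] ≈ 6.6×10⁻² mol L⁻¹ (common ion dominates); [CrO₄²⁻] = s.
Ksp = [Ag⁺]^2[CrO₄²⁻] = (6.6×10⁻²)^2s
s = 6.6×10⁻¹³ / (6.6×10⁻²)^2 = 1.5×10⁻¹⁰
s = 1.5×10⁻¹⁰ mol L⁻¹

1.5×10⁻¹⁰ M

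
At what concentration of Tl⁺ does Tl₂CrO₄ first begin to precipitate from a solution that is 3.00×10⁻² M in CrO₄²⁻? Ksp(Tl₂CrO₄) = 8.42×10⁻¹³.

Each salt precipitates once Q = Ksp for that salt.
Tl₂CrO₄(s) ⇌ 2 Tl⁺(aq) + CrO₄²⁻(aq)
Ksp = [Tl⁺]^2[CrO₄²⁻] = [Tl⁺]^2(3.00×10⁻²)
[Tl⁺]^2 = 8.42×10⁻¹³ / (3.00×10⁻²) = 2.81×10⁻¹¹
[Tl⁺] = 5.30×10⁻⁶ M

5.30×10⁻⁶ M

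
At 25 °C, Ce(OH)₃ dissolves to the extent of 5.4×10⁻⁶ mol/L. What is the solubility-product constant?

Ksp = 2.3×10⁻²⁰

Ce(OH)₃(s) ⇌ Ce³⁺(aq) + 3 OH⁻(aq)
Let s be the molar solubility. Then [Ce³⁺] = s and [OH⁻] = 3s.
Ksp = [Ce³⁺][OH⁻]^3 = s · (3s)^3 = 27s^4
Ksp = 27 × (5.4×10⁻⁶)^4 = 2.3×10⁻²⁰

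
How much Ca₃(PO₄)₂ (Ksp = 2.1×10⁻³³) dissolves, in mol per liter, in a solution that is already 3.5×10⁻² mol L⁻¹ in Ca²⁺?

Ca₃(PO₄)₂(s) ⇌ 3 Ca²⁺(aq) + 2 PO₄³⁻(aq)
The solution already contains Ca²⁺ at 3.5×10⁻² mol L⁻¹. Let s be the molar solubility of Ca₃(PO₄)₂.
[Ca²⁺] ≈ 3.5×10⁻² mol L⁻¹ (common ion dominates); [PO₄³⁻] = 2s.
Ksp = [Ca²⁺]^3[PO₄³⁻]^2 = (3.5×10⁻²)^3(2s)^2
(2s)^2 = 2.1×10⁻³³ / (3.5×10⁻²)^3 = 4.9×10⁻²⁹
s = 3.5×10⁻¹⁵ mol L⁻¹

3.5×10⁻¹⁵ M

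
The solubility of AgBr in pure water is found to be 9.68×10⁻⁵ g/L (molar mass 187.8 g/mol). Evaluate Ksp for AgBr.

Ksp = 2.66×10⁻¹³

Molar solubility s = (9.68×10⁻⁵ g/L) / (187.8 g/mol) = 5.1544×10⁻⁷ mol/L
AgBr(s) ⇌ Ag⁺(aq) + Br⁻(aq)
Let s be the molar solubility. Then [Ag⁺] = s and [Br⁻] = s.
Ksp = [Ag⁺][Br⁻] = s · s = s^2
Ksp = (5.1544×10⁻⁷)^2 = 2.66×10⁻¹³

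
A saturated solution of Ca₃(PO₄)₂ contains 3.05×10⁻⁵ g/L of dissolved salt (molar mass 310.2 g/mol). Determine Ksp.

Ksp = 9.92×10⁻³⁴

s = (3.05×10⁻⁵ g L⁻¹)/(310.2 g mol⁻¹) = 9.8324×10⁻⁸ M
Ca₃(PO₄)₂(s) ⇌ 3 Ca²⁺(aq) + 2 PO₄³⁻(aq)
With molar solubility s: [Ca²⁺] = 3s, [PO₄³⁻] = 2s.
Ksp = [Ca²⁺]^3[PO₄³⁻]^2 = (3s)^3 · (2s)^2 = 108s^5
Ksp = 108 × (9.8324×10⁻⁸)^5 = 9.92×10⁻³⁴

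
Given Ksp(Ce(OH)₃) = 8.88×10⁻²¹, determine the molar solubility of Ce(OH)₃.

Ce(OH)₃(s) ⇌ Ce³⁺(aq) + 3 OH⁻(aq)
With molar solubility s: [Ce³⁺] = s, [OH⁻] = 3s.
Ksp = [Ce³⁺][OH⁻]^3 = s · (3s)^3 = 27s^4
27s^4 = 8.88×10⁻²¹  ⇒  s^4 = 3.29×10⁻²²
s = 4.26×10⁻⁶ mol/L

4.26×10⁻⁶ M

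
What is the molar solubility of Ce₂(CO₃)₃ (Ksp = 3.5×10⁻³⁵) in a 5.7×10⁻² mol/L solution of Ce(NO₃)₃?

Ce₂(CO₃)₃(s) ⇌ 2 Ce³⁺(aq) + 3 CO₃²⁻(aq)
Let s be the solubility of Ce₂(CO₃)₃ here. The common ion gives [Ce³⁺] ≈ 5.7×10⁻² mol/L, and [CO₃²⁻] = 3s.
Ksp = [Ce³⁺]^2[CO₃²⁻]^3 = (5.7×10⁻²)^2(3s)^3
(3s)^3 = 3.5×10⁻³⁵ / (5.7×10⁻²)^2 = 1.1×10⁻³²
s = 7.4×10⁻¹² mol/L

7.4×10⁻¹² M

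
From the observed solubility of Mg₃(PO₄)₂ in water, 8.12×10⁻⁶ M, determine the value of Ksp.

Mg₃(PO₄)₂(s) ⇌ 3 Mg²⁺(aq) + 2 PO₄³⁻(aq)
If s mol/L of Mg₃(PO₄)₂ dissolves, [Mg²⁺] = 3s and [PO₄³⁻] = 2s.
Ksp = [Mg²⁺]^3[PO₄³⁻]^2 = (3s)^3 · (2s)^2 = 108s^5
Ksp = 108 × (8.12×10⁻⁶)^5 = 3.81×10⁻²⁴

Ksp = 3.81×10⁻²⁴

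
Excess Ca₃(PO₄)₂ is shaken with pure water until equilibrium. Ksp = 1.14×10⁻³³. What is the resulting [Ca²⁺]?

Ca₃(PO₄)₂(s) ⇌ 3 Ca²⁺(aq) + 2 PO₄³⁻(aq)
If s mol/L of Ca₃(PO₄)₂ dissolves, [Ca²⁺] = 3s and [PO₄³⁻] = 2s.
Ksp = [Ca²⁺]^3[PO₄³⁻]^2 = (3s)^3 · (2s)^2 = 108s^5 = 1.14×10⁻³³
s = 1.01×10⁻⁷ M
[Ca²⁺] = 3s = 3.03×10⁻⁷ M

3.03×10⁻⁷ M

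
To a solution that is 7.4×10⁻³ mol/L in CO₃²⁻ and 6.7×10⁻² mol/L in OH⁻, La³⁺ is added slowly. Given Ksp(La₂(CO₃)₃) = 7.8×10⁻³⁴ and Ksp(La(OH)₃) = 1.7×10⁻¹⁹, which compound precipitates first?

La(OH)₃

A salt starts to precipitate once the ion product Q reaches its Ksp.
For La₂(CO₃)₃: [La³⁺] = (Ksp/[CO₃²⁻]^3)^(1/2) = 4.4×10⁻¹⁴ mol/L
For La(OH)₃: [La³⁺] = (Ksp/[OH⁻]^3) = 5.7×10⁻¹⁶ mol/L
The smaller threshold [La³⁺] is reached first, so La(OH)₃ precipitates first.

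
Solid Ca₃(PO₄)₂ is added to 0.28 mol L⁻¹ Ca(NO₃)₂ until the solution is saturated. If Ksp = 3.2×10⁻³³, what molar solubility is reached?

1.9×10⁻¹⁶ M

Ca₃(PO₄)₂(s) ⇌ 3 Ca²⁺(aq) + 2 PO₄³⁻(aq)
Let s be the solubility of Ca₃(PO₄)₂ here. The common ion gives [Ca²⁺] ≈ 0.28 mol L⁻¹, and [PO₄³⁻] = 2s.
Ksp = [Ca²⁺]^3[PO₄³⁻]^2 = (0.28)^3(2s)^2
(2s)^2 = 3.2×10⁻³³ / (0.28)^3 = 1.5×10⁻³¹
s = 1.9×10⁻¹⁶ mol L⁻¹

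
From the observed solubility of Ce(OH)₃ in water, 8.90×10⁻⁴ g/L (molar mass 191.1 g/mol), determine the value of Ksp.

Ksp = 1.27×10⁻²⁰

s = (8.90×10⁻⁴ g L⁻¹)/(191.1 g mol⁻¹) = 4.6572×10⁻⁶ M
Ce(OH)₃(s) ⇌ Ce³⁺(aq) + 3 OH⁻(aq)
With molar solubility s: [Ce³⁺] = s, [OH⁻] = 3s.
Ksp = [Ce³⁺][OH⁻]^3 = s · (3s)^3 = 27s^4
Ksp = 27 × (4.6572×10⁻⁶)^4 = 1.27×10⁻²⁰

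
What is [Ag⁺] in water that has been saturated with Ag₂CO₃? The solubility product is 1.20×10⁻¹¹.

Ag₂CO₃(s) ⇌ 2 Ag⁺(aq) + CO₃²⁻(aq)
With molar solubility s: [Ag⁺] = 2s, [CO₃²⁻] = s.
Ksp = [Ag⁺]^2[CO₃²⁻] = (2s)^2 · s = 4s^3 = 1.20×10⁻¹¹
s = 1.44×10⁻⁴ mol L⁻¹
[Ag⁺] = 2s = 2.88×10⁻⁴ mol L⁻¹

2.88×10⁻⁴ M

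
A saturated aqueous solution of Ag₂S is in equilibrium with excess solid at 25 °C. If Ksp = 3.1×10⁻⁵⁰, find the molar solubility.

Ag₂S(s) ⇌ 2 Ag⁺(aq) + S²⁻(aq)
Let s be the molar solubility. Then [Ag⁺] = 2s and [S²⁻] = s.
Ksp = [Ag⁺]^2[S²⁻] = (2s)^2 · s = 4s^3
4s^3 = 3.1×10⁻⁵⁰  ⇒  s^3 = 7.8×10⁻⁵¹
Taking the 3rd root, s = 2.0×10⁻¹⁷ M.

2.0×10⁻¹⁷ M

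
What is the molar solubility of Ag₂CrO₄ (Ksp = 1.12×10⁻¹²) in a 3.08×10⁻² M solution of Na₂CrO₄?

3.02×10⁻⁶ M

Ag₂CrO₄(s) ⇌ 2 Ag⁺(aq) + CrO₄²⁻(aq)
With CrO₄²⁻ already at 3.08×10⁻² M and s small, take [CrO₄²⁻] ≈ 3.08×10⁻² M and [Ag⁺] = 2s.
Ksp = [Ag⁺]^2[CrO₄²⁻] = (2s)^2(3.08×10⁻²)
(2s)^2 = 1.12×10⁻¹² / (3.08×10⁻²) = 3.64×10⁻¹¹
s = 3.02×10⁻⁶ M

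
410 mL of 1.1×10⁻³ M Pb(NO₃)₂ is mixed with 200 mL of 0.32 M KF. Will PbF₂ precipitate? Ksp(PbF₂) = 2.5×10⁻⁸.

Yes

After mixing, V = 410 mL + 200 mL = 610 mL.
[Pb²⁺] = (1.1×10⁻³)(410)/610 = 7.4×10⁻⁴ M
[F⁻] = (0.32)(200)/610 = 0.10 M
Q = [Pb²⁺][F⁻]^2 = 8.1×10⁻⁶
Q = 8.1×10⁻⁶ > Ksp = 2.5×10⁻⁸, so the solution is supersaturated and PbF₂ precipitates.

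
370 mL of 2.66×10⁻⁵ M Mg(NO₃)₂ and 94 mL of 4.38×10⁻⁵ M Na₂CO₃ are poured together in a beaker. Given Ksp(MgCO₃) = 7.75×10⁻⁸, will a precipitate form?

No

After mixing, V = 370 mL + 94 mL = 464 mL.
[Mg²⁺] = (2.66×10⁻⁵)(370)/464 = 2.12×10⁻⁵ M
[CO₃²⁻] = (4.38×10⁻⁵)(94)/464 = 8.87×10⁻⁶ M
Q = [Mg²⁺][CO₃²⁻] = 1.88×10⁻¹⁰
Since Q (1.88×10⁻¹⁰) is less than Ksp (7.75×10⁻⁸), no MgCO₃ precipitates.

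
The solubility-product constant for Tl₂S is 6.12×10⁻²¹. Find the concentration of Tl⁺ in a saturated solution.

2.30×10⁻⁷ M

Tl₂S(s) ⇌ 2 Tl⁺(aq) + S²⁻(aq)
Call the molar solubility s, so that [Tl⁺] = 2s and [S²⁻] = s.
Ksp = [Tl⁺]^2[S²⁻] = (2s)^2 · s = 4s^3 = 6.12×10⁻²¹
s = 1.15×10⁻⁷ M
[Tl⁺] = 2s = 2.30×10⁻⁷ M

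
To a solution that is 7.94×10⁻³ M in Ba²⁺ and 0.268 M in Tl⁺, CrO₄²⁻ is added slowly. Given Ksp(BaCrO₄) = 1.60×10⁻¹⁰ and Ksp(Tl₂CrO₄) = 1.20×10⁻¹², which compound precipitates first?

Precipitation begins when Q = Ksp.
For BaCrO₄: [CrO₄²⁻] = (Ksp/[Ba²⁺]) = 2.02×10⁻⁸ M
For Tl₂CrO₄: [CrO₄²⁻] = (Ksp/[Tl⁺]^2) = 1.67×10⁻¹¹ M
Tl₂CrO₄ requires the lower [CrO₄²⁻], so it precipitates first.

Tl₂CrO₄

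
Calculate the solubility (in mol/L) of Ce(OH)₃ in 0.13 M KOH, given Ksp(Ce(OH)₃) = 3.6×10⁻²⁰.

Ce(OH)₃(s) ⇌ Ce³⁺(aq) + 3 OH⁻(aq)
OH⁻ is already present at 0.13 M. If s mol/L of Ce(OH)₃ dissolves, [Ce³⁺] = s while [OH⁻] ≈ 0.13 M.
Ksp = [Ce³⁺][OH⁻]^3 = s(0.13)^3
s = 3.6×10⁻²⁰ / (0.13)^3 = 1.6×10⁻¹⁷
s = 1.6×10⁻¹⁷ M

1.6×10⁻¹⁷ M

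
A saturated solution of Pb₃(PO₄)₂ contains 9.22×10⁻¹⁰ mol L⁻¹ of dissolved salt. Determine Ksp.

Pb₃(PO₄)₂(s) ⇌ 3 Pb²⁺(aq) + 2 PO₄³⁻(aq)
Let s be the molar solubility. Then [Pb²⁺] = 3s and [PO₄³⁻] = 2s.
Ksp = [Pb²⁺]^3[PO₄³⁻]^2 = (3s)^3 · (2s)^2 = 108s^5
Ksp = 108 × (9.22×10⁻¹⁰)^5 = 7.20×10⁻⁴⁴

Ksp = 7.20×10⁻⁴⁴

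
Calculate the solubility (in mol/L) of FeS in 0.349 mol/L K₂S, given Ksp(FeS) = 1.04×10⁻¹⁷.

2.98×10⁻¹⁷ M

FeS(s) ⇌ Fe²⁺(aq) + S²⁻(aq)
S²⁻ is already present at 0.349 mol/L. If s mol/L of FeS dissolves, [Fe²⁺] = s while [S²⁻] ≈ 0.349 mol/L.
Ksp = [Fe²⁺][S²⁻] = s(0.349)
s = 1.04×10⁻¹⁷ / (0.349) = 2.98×10⁻¹⁷
s = 2.98×10⁻¹⁷ mol/L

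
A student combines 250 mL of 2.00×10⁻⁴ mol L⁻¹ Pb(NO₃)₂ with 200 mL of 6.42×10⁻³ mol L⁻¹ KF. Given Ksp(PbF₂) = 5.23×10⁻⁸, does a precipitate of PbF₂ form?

After mixing, V = 250 mL + 200 mL = 450 mL.
[Pb²⁺] = (2.00×10⁻⁴)(250)/450 = 1.11×10⁻⁴ mol L⁻¹
[F⁻] = (6.42×10⁻³)(200)/450 = 2.85×10⁻³ mol L⁻¹
Q = [Pb²⁺][F⁻]^2 = 9.05×10⁻¹⁰
Q = 9.05×10⁻¹⁰ < Ksp = 5.23×10⁻⁸, so the solution is unsaturated and no precipitate forms.

No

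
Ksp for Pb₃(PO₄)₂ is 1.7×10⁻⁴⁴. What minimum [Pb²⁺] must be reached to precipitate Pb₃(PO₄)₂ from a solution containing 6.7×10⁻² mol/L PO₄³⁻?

The threshold for precipitation is Q = Ksp.
Pb₃(PO₄)₂(s) ⇌ 3 Pb²⁺(aq) + 2 PO₄³⁻(aq)
Ksp = [Pb²⁺]^3[PO₄³⁻]^2 = [Pb²⁺]^3(6.7×10⁻²)^2
[Pb²⁺]^3 = 1.7×10⁻⁴⁴ / (6.7×10⁻²)^2 = 3.8×10⁻⁴²
[Pb²⁺] = 1.6×10⁻¹⁴ mol/L

1.6×10⁻¹⁴ M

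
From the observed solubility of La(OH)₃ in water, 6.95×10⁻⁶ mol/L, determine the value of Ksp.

La(OH)₃(s) ⇌ La³⁺(aq) + 3 OH⁻(aq)
With molar solubility s: [La³⁺] = s, [OH⁻] = 3s.
Ksp = [La³⁺][OH⁻]^3 = s · (3s)^3 = 27s^4
Ksp = 27 × (6.95×10⁻⁶)^4 = 6.30×10⁻²⁰

Ksp = 6.30×10⁻²⁰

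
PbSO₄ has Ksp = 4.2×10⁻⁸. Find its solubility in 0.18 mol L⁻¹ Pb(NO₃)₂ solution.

PbSO₄(s) ⇌ Pb²⁺(aq) + SO₄²⁻(aq)
With Pb²⁺ already at 0.18 mol L⁻¹ and s small, take [Pb²⁺] ≈ 0.18 mol L⁻¹ and [SO₄²⁻] = s.
Ksp = [Pb²⁺][SO₄²⁻] = (0.18)s
s = 4.2×10⁻⁸ / (0.18) = 2.3×10⁻⁷
s = 2.3×10⁻⁷ mol L⁻¹

2.3×10⁻⁷ M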